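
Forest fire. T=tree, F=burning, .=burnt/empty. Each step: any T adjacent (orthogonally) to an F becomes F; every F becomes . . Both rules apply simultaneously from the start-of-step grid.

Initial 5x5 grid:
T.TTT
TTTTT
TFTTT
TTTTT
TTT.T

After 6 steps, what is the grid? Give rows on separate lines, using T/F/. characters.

Step 1: 4 trees catch fire, 1 burn out
  T.TTT
  TFTTT
  F.FTT
  TFTTT
  TTT.T
Step 2: 6 trees catch fire, 4 burn out
  T.TTT
  F.FTT
  ...FT
  F.FTT
  TFT.T
Step 3: 7 trees catch fire, 6 burn out
  F.FTT
  ...FT
  ....F
  ...FT
  F.F.T
Step 4: 3 trees catch fire, 7 burn out
  ...FT
  ....F
  .....
  ....F
  ....T
Step 5: 2 trees catch fire, 3 burn out
  ....F
  .....
  .....
  .....
  ....F
Step 6: 0 trees catch fire, 2 burn out
  .....
  .....
  .....
  .....
  .....

.....
.....
.....
.....
.....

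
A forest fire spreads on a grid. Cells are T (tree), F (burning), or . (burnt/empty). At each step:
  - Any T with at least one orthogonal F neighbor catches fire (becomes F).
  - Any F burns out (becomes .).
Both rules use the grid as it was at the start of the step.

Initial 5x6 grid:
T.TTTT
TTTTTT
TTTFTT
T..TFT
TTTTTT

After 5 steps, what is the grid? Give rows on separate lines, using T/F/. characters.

Step 1: 6 trees catch fire, 2 burn out
  T.TTTT
  TTTFTT
  TTF.FT
  T..F.F
  TTTTFT
Step 2: 7 trees catch fire, 6 burn out
  T.TFTT
  TTF.FT
  TF...F
  T.....
  TTTF.F
Step 3: 6 trees catch fire, 7 burn out
  T.F.FT
  TF...F
  F.....
  T.....
  TTF...
Step 4: 4 trees catch fire, 6 burn out
  T....F
  F.....
  ......
  F.....
  TF....
Step 5: 2 trees catch fire, 4 burn out
  F.....
  ......
  ......
  ......
  F.....

F.....
......
......
......
F.....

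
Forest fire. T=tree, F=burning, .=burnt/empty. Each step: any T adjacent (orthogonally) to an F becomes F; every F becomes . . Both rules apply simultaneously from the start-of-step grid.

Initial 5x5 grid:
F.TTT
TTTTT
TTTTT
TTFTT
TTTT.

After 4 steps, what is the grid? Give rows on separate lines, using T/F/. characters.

Step 1: 5 trees catch fire, 2 burn out
  ..TTT
  FTTTT
  TTFTT
  TF.FT
  TTFT.
Step 2: 9 trees catch fire, 5 burn out
  ..TTT
  .FFTT
  FF.FT
  F...F
  TF.F.
Step 3: 4 trees catch fire, 9 burn out
  ..FTT
  ...FT
  ....F
  .....
  F....
Step 4: 2 trees catch fire, 4 burn out
  ...FT
  ....F
  .....
  .....
  .....

...FT
....F
.....
.....
.....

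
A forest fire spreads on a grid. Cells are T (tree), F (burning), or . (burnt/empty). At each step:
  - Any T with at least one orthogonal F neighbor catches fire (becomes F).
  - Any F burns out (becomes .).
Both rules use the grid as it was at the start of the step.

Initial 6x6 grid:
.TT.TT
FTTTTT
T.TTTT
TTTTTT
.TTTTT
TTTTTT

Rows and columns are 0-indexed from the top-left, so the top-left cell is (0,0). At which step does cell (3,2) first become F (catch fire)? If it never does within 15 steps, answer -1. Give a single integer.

Step 1: cell (3,2)='T' (+2 fires, +1 burnt)
Step 2: cell (3,2)='T' (+3 fires, +2 burnt)
Step 3: cell (3,2)='T' (+4 fires, +3 burnt)
Step 4: cell (3,2)='F' (+4 fires, +4 burnt)
  -> target ignites at step 4
Step 5: cell (3,2)='.' (+6 fires, +4 burnt)
Step 6: cell (3,2)='.' (+6 fires, +6 burnt)
Step 7: cell (3,2)='.' (+3 fires, +6 burnt)
Step 8: cell (3,2)='.' (+2 fires, +3 burnt)
Step 9: cell (3,2)='.' (+1 fires, +2 burnt)
Step 10: cell (3,2)='.' (+0 fires, +1 burnt)
  fire out at step 10

4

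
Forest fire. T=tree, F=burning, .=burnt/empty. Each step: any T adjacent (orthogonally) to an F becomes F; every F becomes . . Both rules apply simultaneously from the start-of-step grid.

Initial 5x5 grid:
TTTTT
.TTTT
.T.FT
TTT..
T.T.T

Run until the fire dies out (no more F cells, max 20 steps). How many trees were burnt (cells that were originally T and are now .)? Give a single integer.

Answer: 16

Derivation:
Step 1: +2 fires, +1 burnt (F count now 2)
Step 2: +3 fires, +2 burnt (F count now 3)
Step 3: +3 fires, +3 burnt (F count now 3)
Step 4: +2 fires, +3 burnt (F count now 2)
Step 5: +2 fires, +2 burnt (F count now 2)
Step 6: +2 fires, +2 burnt (F count now 2)
Step 7: +2 fires, +2 burnt (F count now 2)
Step 8: +0 fires, +2 burnt (F count now 0)
Fire out after step 8
Initially T: 17, now '.': 24
Total burnt (originally-T cells now '.'): 16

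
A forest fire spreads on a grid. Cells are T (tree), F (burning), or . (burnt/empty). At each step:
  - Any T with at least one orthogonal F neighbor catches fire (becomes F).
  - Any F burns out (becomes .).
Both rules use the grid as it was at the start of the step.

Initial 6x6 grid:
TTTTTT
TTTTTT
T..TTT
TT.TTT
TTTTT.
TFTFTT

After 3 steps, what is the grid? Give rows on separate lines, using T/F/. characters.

Step 1: 5 trees catch fire, 2 burn out
  TTTTTT
  TTTTTT
  T..TTT
  TT.TTT
  TFTFT.
  F.F.FT
Step 2: 6 trees catch fire, 5 burn out
  TTTTTT
  TTTTTT
  T..TTT
  TF.FTT
  F.F.F.
  .....F
Step 3: 3 trees catch fire, 6 burn out
  TTTTTT
  TTTTTT
  T..FTT
  F...FT
  ......
  ......

TTTTTT
TTTTTT
T..FTT
F...FT
......
......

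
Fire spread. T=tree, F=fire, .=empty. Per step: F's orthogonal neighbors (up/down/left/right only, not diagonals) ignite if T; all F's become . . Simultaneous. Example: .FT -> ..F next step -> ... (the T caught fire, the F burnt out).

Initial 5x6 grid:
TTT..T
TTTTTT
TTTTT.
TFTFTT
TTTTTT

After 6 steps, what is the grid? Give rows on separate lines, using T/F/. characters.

Step 1: 7 trees catch fire, 2 burn out
  TTT..T
  TTTTTT
  TFTFT.
  F.F.FT
  TFTFTT
Step 2: 9 trees catch fire, 7 burn out
  TTT..T
  TFTFTT
  F.F.F.
  .....F
  F.F.FT
Step 3: 5 trees catch fire, 9 burn out
  TFT..T
  F.F.FT
  ......
  ......
  .....F
Step 4: 3 trees catch fire, 5 burn out
  F.F..T
  .....F
  ......
  ......
  ......
Step 5: 1 trees catch fire, 3 burn out
  .....F
  ......
  ......
  ......
  ......
Step 6: 0 trees catch fire, 1 burn out
  ......
  ......
  ......
  ......
  ......

......
......
......
......
......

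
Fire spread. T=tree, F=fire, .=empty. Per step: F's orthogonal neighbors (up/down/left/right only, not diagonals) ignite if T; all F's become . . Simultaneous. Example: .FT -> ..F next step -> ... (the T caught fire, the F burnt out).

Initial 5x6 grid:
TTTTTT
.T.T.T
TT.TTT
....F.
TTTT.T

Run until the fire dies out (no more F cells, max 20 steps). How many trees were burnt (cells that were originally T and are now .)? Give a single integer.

Answer: 14

Derivation:
Step 1: +1 fires, +1 burnt (F count now 1)
Step 2: +2 fires, +1 burnt (F count now 2)
Step 3: +2 fires, +2 burnt (F count now 2)
Step 4: +2 fires, +2 burnt (F count now 2)
Step 5: +2 fires, +2 burnt (F count now 2)
Step 6: +1 fires, +2 burnt (F count now 1)
Step 7: +2 fires, +1 burnt (F count now 2)
Step 8: +1 fires, +2 burnt (F count now 1)
Step 9: +1 fires, +1 burnt (F count now 1)
Step 10: +0 fires, +1 burnt (F count now 0)
Fire out after step 10
Initially T: 19, now '.': 25
Total burnt (originally-T cells now '.'): 14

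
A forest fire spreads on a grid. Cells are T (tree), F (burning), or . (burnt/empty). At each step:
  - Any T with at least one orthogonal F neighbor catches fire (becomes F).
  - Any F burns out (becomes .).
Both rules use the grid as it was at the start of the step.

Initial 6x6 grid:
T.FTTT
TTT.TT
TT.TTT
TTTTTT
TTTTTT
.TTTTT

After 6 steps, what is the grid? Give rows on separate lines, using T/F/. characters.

Step 1: 2 trees catch fire, 1 burn out
  T..FTT
  TTF.TT
  TT.TTT
  TTTTTT
  TTTTTT
  .TTTTT
Step 2: 2 trees catch fire, 2 burn out
  T...FT
  TF..TT
  TT.TTT
  TTTTTT
  TTTTTT
  .TTTTT
Step 3: 4 trees catch fire, 2 burn out
  T....F
  F...FT
  TF.TTT
  TTTTTT
  TTTTTT
  .TTTTT
Step 4: 5 trees catch fire, 4 burn out
  F.....
  .....F
  F..TFT
  TFTTTT
  TTTTTT
  .TTTTT
Step 5: 6 trees catch fire, 5 burn out
  ......
  ......
  ...F.F
  F.FTFT
  TFTTTT
  .TTTTT
Step 6: 6 trees catch fire, 6 burn out
  ......
  ......
  ......
  ...F.F
  F.FTFT
  .FTTTT

......
......
......
...F.F
F.FTFT
.FTTTT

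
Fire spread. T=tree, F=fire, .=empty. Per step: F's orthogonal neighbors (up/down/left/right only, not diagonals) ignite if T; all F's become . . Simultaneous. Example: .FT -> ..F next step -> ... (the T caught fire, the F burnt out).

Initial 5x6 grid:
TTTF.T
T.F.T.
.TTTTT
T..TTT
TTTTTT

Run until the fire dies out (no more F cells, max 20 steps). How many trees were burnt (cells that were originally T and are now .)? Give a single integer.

Step 1: +2 fires, +2 burnt (F count now 2)
Step 2: +3 fires, +2 burnt (F count now 3)
Step 3: +3 fires, +3 burnt (F count now 3)
Step 4: +5 fires, +3 burnt (F count now 5)
Step 5: +3 fires, +5 burnt (F count now 3)
Step 6: +2 fires, +3 burnt (F count now 2)
Step 7: +1 fires, +2 burnt (F count now 1)
Step 8: +1 fires, +1 burnt (F count now 1)
Step 9: +0 fires, +1 burnt (F count now 0)
Fire out after step 9
Initially T: 21, now '.': 29
Total burnt (originally-T cells now '.'): 20

Answer: 20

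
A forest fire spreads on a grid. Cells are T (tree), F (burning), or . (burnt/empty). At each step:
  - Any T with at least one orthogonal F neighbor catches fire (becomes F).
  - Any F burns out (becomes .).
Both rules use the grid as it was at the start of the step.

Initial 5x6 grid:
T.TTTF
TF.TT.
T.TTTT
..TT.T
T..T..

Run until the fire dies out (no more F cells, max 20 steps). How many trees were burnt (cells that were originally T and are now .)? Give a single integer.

Step 1: +2 fires, +2 burnt (F count now 2)
Step 2: +4 fires, +2 burnt (F count now 4)
Step 3: +3 fires, +4 burnt (F count now 3)
Step 4: +2 fires, +3 burnt (F count now 2)
Step 5: +3 fires, +2 burnt (F count now 3)
Step 6: +2 fires, +3 burnt (F count now 2)
Step 7: +0 fires, +2 burnt (F count now 0)
Fire out after step 7
Initially T: 17, now '.': 29
Total burnt (originally-T cells now '.'): 16

Answer: 16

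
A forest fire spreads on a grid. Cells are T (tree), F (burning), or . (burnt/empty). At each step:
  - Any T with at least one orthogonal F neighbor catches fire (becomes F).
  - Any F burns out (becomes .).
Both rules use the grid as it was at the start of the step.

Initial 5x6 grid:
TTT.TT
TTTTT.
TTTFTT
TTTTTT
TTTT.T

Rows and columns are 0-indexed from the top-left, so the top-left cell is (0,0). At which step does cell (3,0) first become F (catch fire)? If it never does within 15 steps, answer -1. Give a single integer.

Step 1: cell (3,0)='T' (+4 fires, +1 burnt)
Step 2: cell (3,0)='T' (+7 fires, +4 burnt)
Step 3: cell (3,0)='T' (+7 fires, +7 burnt)
Step 4: cell (3,0)='F' (+6 fires, +7 burnt)
  -> target ignites at step 4
Step 5: cell (3,0)='.' (+2 fires, +6 burnt)
Step 6: cell (3,0)='.' (+0 fires, +2 burnt)
  fire out at step 6

4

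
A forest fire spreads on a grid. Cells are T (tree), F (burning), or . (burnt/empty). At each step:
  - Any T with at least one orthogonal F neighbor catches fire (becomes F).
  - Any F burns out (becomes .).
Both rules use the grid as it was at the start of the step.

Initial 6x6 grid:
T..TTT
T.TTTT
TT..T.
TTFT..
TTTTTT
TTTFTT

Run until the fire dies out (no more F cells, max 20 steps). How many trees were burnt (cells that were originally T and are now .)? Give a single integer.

Step 1: +6 fires, +2 burnt (F count now 6)
Step 2: +6 fires, +6 burnt (F count now 6)
Step 3: +4 fires, +6 burnt (F count now 4)
Step 4: +1 fires, +4 burnt (F count now 1)
Step 5: +1 fires, +1 burnt (F count now 1)
Step 6: +0 fires, +1 burnt (F count now 0)
Fire out after step 6
Initially T: 26, now '.': 28
Total burnt (originally-T cells now '.'): 18

Answer: 18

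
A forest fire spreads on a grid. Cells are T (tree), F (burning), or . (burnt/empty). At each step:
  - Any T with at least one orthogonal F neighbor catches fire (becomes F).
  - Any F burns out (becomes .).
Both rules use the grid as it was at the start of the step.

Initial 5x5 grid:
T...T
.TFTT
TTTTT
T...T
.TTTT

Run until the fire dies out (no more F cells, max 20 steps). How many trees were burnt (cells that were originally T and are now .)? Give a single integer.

Step 1: +3 fires, +1 burnt (F count now 3)
Step 2: +3 fires, +3 burnt (F count now 3)
Step 3: +3 fires, +3 burnt (F count now 3)
Step 4: +2 fires, +3 burnt (F count now 2)
Step 5: +1 fires, +2 burnt (F count now 1)
Step 6: +1 fires, +1 burnt (F count now 1)
Step 7: +1 fires, +1 burnt (F count now 1)
Step 8: +1 fires, +1 burnt (F count now 1)
Step 9: +0 fires, +1 burnt (F count now 0)
Fire out after step 9
Initially T: 16, now '.': 24
Total burnt (originally-T cells now '.'): 15

Answer: 15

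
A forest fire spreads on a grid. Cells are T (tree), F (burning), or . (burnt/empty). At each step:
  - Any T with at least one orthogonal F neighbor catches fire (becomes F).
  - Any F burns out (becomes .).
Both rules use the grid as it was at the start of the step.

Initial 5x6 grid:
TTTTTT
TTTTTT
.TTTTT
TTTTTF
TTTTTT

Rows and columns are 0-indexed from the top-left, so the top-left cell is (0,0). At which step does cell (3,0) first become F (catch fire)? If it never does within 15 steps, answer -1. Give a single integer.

Step 1: cell (3,0)='T' (+3 fires, +1 burnt)
Step 2: cell (3,0)='T' (+4 fires, +3 burnt)
Step 3: cell (3,0)='T' (+5 fires, +4 burnt)
Step 4: cell (3,0)='T' (+5 fires, +5 burnt)
Step 5: cell (3,0)='F' (+5 fires, +5 burnt)
  -> target ignites at step 5
Step 6: cell (3,0)='.' (+3 fires, +5 burnt)
Step 7: cell (3,0)='.' (+2 fires, +3 burnt)
Step 8: cell (3,0)='.' (+1 fires, +2 burnt)
Step 9: cell (3,0)='.' (+0 fires, +1 burnt)
  fire out at step 9

5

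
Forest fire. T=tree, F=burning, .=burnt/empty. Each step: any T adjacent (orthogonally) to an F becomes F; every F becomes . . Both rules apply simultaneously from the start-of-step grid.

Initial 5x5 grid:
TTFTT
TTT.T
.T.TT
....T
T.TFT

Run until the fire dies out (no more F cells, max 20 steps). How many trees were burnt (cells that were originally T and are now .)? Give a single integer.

Answer: 14

Derivation:
Step 1: +5 fires, +2 burnt (F count now 5)
Step 2: +4 fires, +5 burnt (F count now 4)
Step 3: +4 fires, +4 burnt (F count now 4)
Step 4: +1 fires, +4 burnt (F count now 1)
Step 5: +0 fires, +1 burnt (F count now 0)
Fire out after step 5
Initially T: 15, now '.': 24
Total burnt (originally-T cells now '.'): 14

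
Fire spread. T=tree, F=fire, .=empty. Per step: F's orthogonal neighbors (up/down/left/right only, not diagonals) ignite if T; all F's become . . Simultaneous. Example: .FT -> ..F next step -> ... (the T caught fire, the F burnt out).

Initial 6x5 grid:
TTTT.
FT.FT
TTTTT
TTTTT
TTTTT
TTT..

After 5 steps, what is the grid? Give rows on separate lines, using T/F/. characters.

Step 1: 6 trees catch fire, 2 burn out
  FTTF.
  .F..F
  FTTFT
  TTTTT
  TTTTT
  TTT..
Step 2: 7 trees catch fire, 6 burn out
  .FF..
  .....
  .FF.F
  FTTFT
  TTTTT
  TTT..
Step 3: 5 trees catch fire, 7 burn out
  .....
  .....
  .....
  .FF.F
  FTTFT
  TTT..
Step 4: 4 trees catch fire, 5 burn out
  .....
  .....
  .....
  .....
  .FF.F
  FTT..
Step 5: 2 trees catch fire, 4 burn out
  .....
  .....
  .....
  .....
  .....
  .FF..

.....
.....
.....
.....
.....
.FF..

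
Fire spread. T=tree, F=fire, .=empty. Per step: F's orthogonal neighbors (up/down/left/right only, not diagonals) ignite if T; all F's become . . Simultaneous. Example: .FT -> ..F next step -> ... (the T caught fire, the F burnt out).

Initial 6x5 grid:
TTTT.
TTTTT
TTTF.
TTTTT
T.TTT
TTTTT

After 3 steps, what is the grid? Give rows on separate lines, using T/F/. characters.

Step 1: 3 trees catch fire, 1 burn out
  TTTT.
  TTTFT
  TTF..
  TTTFT
  T.TTT
  TTTTT
Step 2: 7 trees catch fire, 3 burn out
  TTTF.
  TTF.F
  TF...
  TTF.F
  T.TFT
  TTTTT
Step 3: 7 trees catch fire, 7 burn out
  TTF..
  TF...
  F....
  TF...
  T.F.F
  TTTFT

TTF..
TF...
F....
TF...
T.F.F
TTTFT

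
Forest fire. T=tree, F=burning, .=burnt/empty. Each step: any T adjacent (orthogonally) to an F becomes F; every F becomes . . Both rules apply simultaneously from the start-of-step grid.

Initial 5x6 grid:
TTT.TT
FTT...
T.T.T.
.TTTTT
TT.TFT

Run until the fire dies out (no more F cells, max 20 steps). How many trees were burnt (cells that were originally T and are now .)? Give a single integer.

Answer: 17

Derivation:
Step 1: +6 fires, +2 burnt (F count now 6)
Step 2: +5 fires, +6 burnt (F count now 5)
Step 3: +3 fires, +5 burnt (F count now 3)
Step 4: +1 fires, +3 burnt (F count now 1)
Step 5: +1 fires, +1 burnt (F count now 1)
Step 6: +1 fires, +1 burnt (F count now 1)
Step 7: +0 fires, +1 burnt (F count now 0)
Fire out after step 7
Initially T: 19, now '.': 28
Total burnt (originally-T cells now '.'): 17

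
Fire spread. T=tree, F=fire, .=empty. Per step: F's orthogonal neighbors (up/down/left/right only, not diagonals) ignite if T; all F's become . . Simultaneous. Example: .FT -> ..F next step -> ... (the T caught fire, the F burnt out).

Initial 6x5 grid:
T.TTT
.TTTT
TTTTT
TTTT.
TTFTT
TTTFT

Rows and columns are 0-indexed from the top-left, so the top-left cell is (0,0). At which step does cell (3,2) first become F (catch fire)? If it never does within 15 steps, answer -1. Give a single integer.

Step 1: cell (3,2)='F' (+5 fires, +2 burnt)
  -> target ignites at step 1
Step 2: cell (3,2)='.' (+6 fires, +5 burnt)
Step 3: cell (3,2)='.' (+5 fires, +6 burnt)
Step 4: cell (3,2)='.' (+5 fires, +5 burnt)
Step 5: cell (3,2)='.' (+2 fires, +5 burnt)
Step 6: cell (3,2)='.' (+1 fires, +2 burnt)
Step 7: cell (3,2)='.' (+0 fires, +1 burnt)
  fire out at step 7

1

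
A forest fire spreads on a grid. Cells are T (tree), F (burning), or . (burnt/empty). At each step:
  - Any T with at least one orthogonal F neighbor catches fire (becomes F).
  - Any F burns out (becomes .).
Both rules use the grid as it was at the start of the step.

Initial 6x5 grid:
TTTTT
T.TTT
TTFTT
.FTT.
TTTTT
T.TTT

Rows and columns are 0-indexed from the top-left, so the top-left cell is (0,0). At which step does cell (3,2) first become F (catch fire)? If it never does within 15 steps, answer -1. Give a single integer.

Step 1: cell (3,2)='F' (+5 fires, +2 burnt)
  -> target ignites at step 1
Step 2: cell (3,2)='.' (+7 fires, +5 burnt)
Step 3: cell (3,2)='.' (+7 fires, +7 burnt)
Step 4: cell (3,2)='.' (+4 fires, +7 burnt)
Step 5: cell (3,2)='.' (+1 fires, +4 burnt)
Step 6: cell (3,2)='.' (+0 fires, +1 burnt)
  fire out at step 6

1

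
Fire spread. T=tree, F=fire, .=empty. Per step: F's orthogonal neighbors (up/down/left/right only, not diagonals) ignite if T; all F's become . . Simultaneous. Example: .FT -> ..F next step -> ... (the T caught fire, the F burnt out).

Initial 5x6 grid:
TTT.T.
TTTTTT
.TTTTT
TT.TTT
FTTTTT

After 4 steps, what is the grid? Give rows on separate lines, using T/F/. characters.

Step 1: 2 trees catch fire, 1 burn out
  TTT.T.
  TTTTTT
  .TTTTT
  FT.TTT
  .FTTTT
Step 2: 2 trees catch fire, 2 burn out
  TTT.T.
  TTTTTT
  .TTTTT
  .F.TTT
  ..FTTT
Step 3: 2 trees catch fire, 2 burn out
  TTT.T.
  TTTTTT
  .FTTTT
  ...TTT
  ...FTT
Step 4: 4 trees catch fire, 2 burn out
  TTT.T.
  TFTTTT
  ..FTTT
  ...FTT
  ....FT

TTT.T.
TFTTTT
..FTTT
...FTT
....FT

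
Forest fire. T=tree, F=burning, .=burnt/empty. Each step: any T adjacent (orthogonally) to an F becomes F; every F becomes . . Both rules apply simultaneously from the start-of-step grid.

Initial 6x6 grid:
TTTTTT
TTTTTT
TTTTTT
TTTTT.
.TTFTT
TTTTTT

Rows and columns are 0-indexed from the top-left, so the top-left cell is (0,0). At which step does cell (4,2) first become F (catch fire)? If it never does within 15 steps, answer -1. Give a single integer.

Step 1: cell (4,2)='F' (+4 fires, +1 burnt)
  -> target ignites at step 1
Step 2: cell (4,2)='.' (+7 fires, +4 burnt)
Step 3: cell (4,2)='.' (+6 fires, +7 burnt)
Step 4: cell (4,2)='.' (+7 fires, +6 burnt)
Step 5: cell (4,2)='.' (+5 fires, +7 burnt)
Step 6: cell (4,2)='.' (+3 fires, +5 burnt)
Step 7: cell (4,2)='.' (+1 fires, +3 burnt)
Step 8: cell (4,2)='.' (+0 fires, +1 burnt)
  fire out at step 8

1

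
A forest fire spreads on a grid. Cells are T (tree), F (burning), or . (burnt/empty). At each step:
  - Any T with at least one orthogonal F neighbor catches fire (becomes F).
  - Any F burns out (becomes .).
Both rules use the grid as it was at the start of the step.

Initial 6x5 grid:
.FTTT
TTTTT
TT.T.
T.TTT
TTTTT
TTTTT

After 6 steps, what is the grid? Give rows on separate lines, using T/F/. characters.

Step 1: 2 trees catch fire, 1 burn out
  ..FTT
  TFTTT
  TT.T.
  T.TTT
  TTTTT
  TTTTT
Step 2: 4 trees catch fire, 2 burn out
  ...FT
  F.FTT
  TF.T.
  T.TTT
  TTTTT
  TTTTT
Step 3: 3 trees catch fire, 4 burn out
  ....F
  ...FT
  F..T.
  T.TTT
  TTTTT
  TTTTT
Step 4: 3 trees catch fire, 3 burn out
  .....
  ....F
  ...F.
  F.TTT
  TTTTT
  TTTTT
Step 5: 2 trees catch fire, 3 burn out
  .....
  .....
  .....
  ..TFT
  FTTTT
  TTTTT
Step 6: 5 trees catch fire, 2 burn out
  .....
  .....
  .....
  ..F.F
  .FTFT
  FTTTT

.....
.....
.....
..F.F
.FTFT
FTTTT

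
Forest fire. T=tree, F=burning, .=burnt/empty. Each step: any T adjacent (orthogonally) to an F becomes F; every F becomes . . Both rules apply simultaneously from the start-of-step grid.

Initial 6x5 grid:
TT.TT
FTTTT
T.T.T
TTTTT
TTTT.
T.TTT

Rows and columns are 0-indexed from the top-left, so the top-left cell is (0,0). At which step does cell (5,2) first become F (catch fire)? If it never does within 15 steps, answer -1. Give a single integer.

Step 1: cell (5,2)='T' (+3 fires, +1 burnt)
Step 2: cell (5,2)='T' (+3 fires, +3 burnt)
Step 3: cell (5,2)='T' (+4 fires, +3 burnt)
Step 4: cell (5,2)='T' (+5 fires, +4 burnt)
Step 5: cell (5,2)='T' (+4 fires, +5 burnt)
Step 6: cell (5,2)='F' (+3 fires, +4 burnt)
  -> target ignites at step 6
Step 7: cell (5,2)='.' (+1 fires, +3 burnt)
Step 8: cell (5,2)='.' (+1 fires, +1 burnt)
Step 9: cell (5,2)='.' (+0 fires, +1 burnt)
  fire out at step 9

6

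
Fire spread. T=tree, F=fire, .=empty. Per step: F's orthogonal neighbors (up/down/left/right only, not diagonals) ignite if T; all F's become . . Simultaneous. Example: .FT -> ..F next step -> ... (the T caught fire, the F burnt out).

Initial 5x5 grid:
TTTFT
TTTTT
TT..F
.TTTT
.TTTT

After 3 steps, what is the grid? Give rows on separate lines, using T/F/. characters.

Step 1: 5 trees catch fire, 2 burn out
  TTF.F
  TTTFF
  TT...
  .TTTF
  .TTTT
Step 2: 4 trees catch fire, 5 burn out
  TF...
  TTF..
  TT...
  .TTF.
  .TTTF
Step 3: 4 trees catch fire, 4 burn out
  F....
  TF...
  TT...
  .TF..
  .TTF.

F....
TF...
TT...
.TF..
.TTF.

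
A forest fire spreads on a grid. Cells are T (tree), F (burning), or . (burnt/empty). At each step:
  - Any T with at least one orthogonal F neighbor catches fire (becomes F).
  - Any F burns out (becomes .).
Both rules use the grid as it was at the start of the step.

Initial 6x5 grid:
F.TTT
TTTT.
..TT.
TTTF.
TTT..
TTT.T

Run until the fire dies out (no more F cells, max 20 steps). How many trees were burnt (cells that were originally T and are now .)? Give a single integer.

Answer: 18

Derivation:
Step 1: +3 fires, +2 burnt (F count now 3)
Step 2: +5 fires, +3 burnt (F count now 5)
Step 3: +5 fires, +5 burnt (F count now 5)
Step 4: +4 fires, +5 burnt (F count now 4)
Step 5: +1 fires, +4 burnt (F count now 1)
Step 6: +0 fires, +1 burnt (F count now 0)
Fire out after step 6
Initially T: 19, now '.': 29
Total burnt (originally-T cells now '.'): 18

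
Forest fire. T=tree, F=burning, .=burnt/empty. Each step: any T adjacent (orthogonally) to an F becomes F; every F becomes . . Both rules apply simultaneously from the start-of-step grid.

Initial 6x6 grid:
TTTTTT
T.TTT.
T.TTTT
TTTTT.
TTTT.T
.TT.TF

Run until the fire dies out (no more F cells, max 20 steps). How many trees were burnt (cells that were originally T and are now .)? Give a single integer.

Step 1: +2 fires, +1 burnt (F count now 2)
Step 2: +0 fires, +2 burnt (F count now 0)
Fire out after step 2
Initially T: 28, now '.': 10
Total burnt (originally-T cells now '.'): 2

Answer: 2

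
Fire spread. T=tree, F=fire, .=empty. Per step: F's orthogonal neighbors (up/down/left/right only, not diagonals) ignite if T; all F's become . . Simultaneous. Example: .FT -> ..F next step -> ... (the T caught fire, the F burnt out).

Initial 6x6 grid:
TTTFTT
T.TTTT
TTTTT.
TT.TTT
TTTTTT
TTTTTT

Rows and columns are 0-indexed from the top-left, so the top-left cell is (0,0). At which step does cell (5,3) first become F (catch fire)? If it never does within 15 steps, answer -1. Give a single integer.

Step 1: cell (5,3)='T' (+3 fires, +1 burnt)
Step 2: cell (5,3)='T' (+5 fires, +3 burnt)
Step 3: cell (5,3)='T' (+5 fires, +5 burnt)
Step 4: cell (5,3)='T' (+4 fires, +5 burnt)
Step 5: cell (5,3)='F' (+6 fires, +4 burnt)
  -> target ignites at step 5
Step 6: cell (5,3)='.' (+5 fires, +6 burnt)
Step 7: cell (5,3)='.' (+3 fires, +5 burnt)
Step 8: cell (5,3)='.' (+1 fires, +3 burnt)
Step 9: cell (5,3)='.' (+0 fires, +1 burnt)
  fire out at step 9

5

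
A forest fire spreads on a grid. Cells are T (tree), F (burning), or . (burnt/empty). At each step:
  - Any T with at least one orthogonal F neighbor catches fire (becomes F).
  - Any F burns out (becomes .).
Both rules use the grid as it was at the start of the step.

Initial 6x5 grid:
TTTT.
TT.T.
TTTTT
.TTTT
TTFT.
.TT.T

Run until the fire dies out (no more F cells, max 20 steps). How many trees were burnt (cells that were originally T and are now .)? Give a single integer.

Answer: 21

Derivation:
Step 1: +4 fires, +1 burnt (F count now 4)
Step 2: +5 fires, +4 burnt (F count now 5)
Step 3: +3 fires, +5 burnt (F count now 3)
Step 4: +4 fires, +3 burnt (F count now 4)
Step 5: +3 fires, +4 burnt (F count now 3)
Step 6: +2 fires, +3 burnt (F count now 2)
Step 7: +0 fires, +2 burnt (F count now 0)
Fire out after step 7
Initially T: 22, now '.': 29
Total burnt (originally-T cells now '.'): 21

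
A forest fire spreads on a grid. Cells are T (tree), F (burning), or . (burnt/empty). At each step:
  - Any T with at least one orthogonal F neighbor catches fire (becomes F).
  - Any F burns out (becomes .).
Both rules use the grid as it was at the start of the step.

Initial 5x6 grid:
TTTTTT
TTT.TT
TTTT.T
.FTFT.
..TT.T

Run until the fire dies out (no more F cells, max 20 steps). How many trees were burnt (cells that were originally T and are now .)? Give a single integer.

Answer: 20

Derivation:
Step 1: +5 fires, +2 burnt (F count now 5)
Step 2: +4 fires, +5 burnt (F count now 4)
Step 3: +3 fires, +4 burnt (F count now 3)
Step 4: +2 fires, +3 burnt (F count now 2)
Step 5: +1 fires, +2 burnt (F count now 1)
Step 6: +1 fires, +1 burnt (F count now 1)
Step 7: +2 fires, +1 burnt (F count now 2)
Step 8: +1 fires, +2 burnt (F count now 1)
Step 9: +1 fires, +1 burnt (F count now 1)
Step 10: +0 fires, +1 burnt (F count now 0)
Fire out after step 10
Initially T: 21, now '.': 29
Total burnt (originally-T cells now '.'): 20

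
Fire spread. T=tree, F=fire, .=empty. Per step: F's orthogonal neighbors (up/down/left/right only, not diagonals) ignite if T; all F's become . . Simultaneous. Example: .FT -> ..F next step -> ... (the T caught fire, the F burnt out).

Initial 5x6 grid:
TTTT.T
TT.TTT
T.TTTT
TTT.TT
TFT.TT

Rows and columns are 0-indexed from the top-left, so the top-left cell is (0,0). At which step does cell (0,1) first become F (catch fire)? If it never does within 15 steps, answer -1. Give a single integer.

Step 1: cell (0,1)='T' (+3 fires, +1 burnt)
Step 2: cell (0,1)='T' (+2 fires, +3 burnt)
Step 3: cell (0,1)='T' (+2 fires, +2 burnt)
Step 4: cell (0,1)='T' (+2 fires, +2 burnt)
Step 5: cell (0,1)='T' (+4 fires, +2 burnt)
Step 6: cell (0,1)='F' (+5 fires, +4 burnt)
  -> target ignites at step 6
Step 7: cell (0,1)='.' (+4 fires, +5 burnt)
Step 8: cell (0,1)='.' (+2 fires, +4 burnt)
Step 9: cell (0,1)='.' (+0 fires, +2 burnt)
  fire out at step 9

6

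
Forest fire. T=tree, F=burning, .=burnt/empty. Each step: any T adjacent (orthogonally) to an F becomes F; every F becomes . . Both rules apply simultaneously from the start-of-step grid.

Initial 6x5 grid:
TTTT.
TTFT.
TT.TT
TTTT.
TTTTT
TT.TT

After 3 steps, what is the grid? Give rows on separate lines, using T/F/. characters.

Step 1: 3 trees catch fire, 1 burn out
  TTFT.
  TF.F.
  TT.TT
  TTTT.
  TTTTT
  TT.TT
Step 2: 5 trees catch fire, 3 burn out
  TF.F.
  F....
  TF.FT
  TTTT.
  TTTTT
  TT.TT
Step 3: 5 trees catch fire, 5 burn out
  F....
  .....
  F...F
  TFTF.
  TTTTT
  TT.TT

F....
.....
F...F
TFTF.
TTTTT
TT.TT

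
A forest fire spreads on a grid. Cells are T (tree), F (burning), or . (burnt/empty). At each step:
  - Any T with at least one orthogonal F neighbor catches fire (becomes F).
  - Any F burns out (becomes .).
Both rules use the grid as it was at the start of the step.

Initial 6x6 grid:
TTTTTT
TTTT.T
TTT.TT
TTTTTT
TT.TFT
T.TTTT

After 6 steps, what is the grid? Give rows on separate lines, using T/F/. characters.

Step 1: 4 trees catch fire, 1 burn out
  TTTTTT
  TTTT.T
  TTT.TT
  TTTTFT
  TT.F.F
  T.TTFT
Step 2: 5 trees catch fire, 4 burn out
  TTTTTT
  TTTT.T
  TTT.FT
  TTTF.F
  TT....
  T.TF.F
Step 3: 3 trees catch fire, 5 burn out
  TTTTTT
  TTTT.T
  TTT..F
  TTF...
  TT....
  T.F...
Step 4: 3 trees catch fire, 3 burn out
  TTTTTT
  TTTT.F
  TTF...
  TF....
  TT....
  T.....
Step 5: 5 trees catch fire, 3 burn out
  TTTTTF
  TTFT..
  TF....
  F.....
  TF....
  T.....
Step 6: 6 trees catch fire, 5 burn out
  TTFTF.
  TF.F..
  F.....
  ......
  F.....
  T.....

TTFTF.
TF.F..
F.....
......
F.....
T.....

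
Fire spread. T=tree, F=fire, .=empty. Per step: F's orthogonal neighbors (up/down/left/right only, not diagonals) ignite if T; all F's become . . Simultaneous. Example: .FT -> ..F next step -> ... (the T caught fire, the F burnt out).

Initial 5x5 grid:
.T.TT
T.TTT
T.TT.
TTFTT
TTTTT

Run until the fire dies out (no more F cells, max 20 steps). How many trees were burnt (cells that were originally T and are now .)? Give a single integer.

Answer: 18

Derivation:
Step 1: +4 fires, +1 burnt (F count now 4)
Step 2: +6 fires, +4 burnt (F count now 6)
Step 3: +4 fires, +6 burnt (F count now 4)
Step 4: +3 fires, +4 burnt (F count now 3)
Step 5: +1 fires, +3 burnt (F count now 1)
Step 6: +0 fires, +1 burnt (F count now 0)
Fire out after step 6
Initially T: 19, now '.': 24
Total burnt (originally-T cells now '.'): 18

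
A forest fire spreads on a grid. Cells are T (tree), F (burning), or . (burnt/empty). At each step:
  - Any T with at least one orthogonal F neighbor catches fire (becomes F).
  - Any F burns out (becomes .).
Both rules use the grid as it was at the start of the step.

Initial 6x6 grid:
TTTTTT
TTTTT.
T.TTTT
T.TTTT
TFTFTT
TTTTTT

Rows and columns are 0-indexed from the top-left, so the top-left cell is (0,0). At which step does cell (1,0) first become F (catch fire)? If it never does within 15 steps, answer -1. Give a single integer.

Step 1: cell (1,0)='T' (+6 fires, +2 burnt)
Step 2: cell (1,0)='T' (+8 fires, +6 burnt)
Step 3: cell (1,0)='T' (+6 fires, +8 burnt)
Step 4: cell (1,0)='F' (+5 fires, +6 burnt)
  -> target ignites at step 4
Step 5: cell (1,0)='.' (+4 fires, +5 burnt)
Step 6: cell (1,0)='.' (+2 fires, +4 burnt)
Step 7: cell (1,0)='.' (+0 fires, +2 burnt)
  fire out at step 7

4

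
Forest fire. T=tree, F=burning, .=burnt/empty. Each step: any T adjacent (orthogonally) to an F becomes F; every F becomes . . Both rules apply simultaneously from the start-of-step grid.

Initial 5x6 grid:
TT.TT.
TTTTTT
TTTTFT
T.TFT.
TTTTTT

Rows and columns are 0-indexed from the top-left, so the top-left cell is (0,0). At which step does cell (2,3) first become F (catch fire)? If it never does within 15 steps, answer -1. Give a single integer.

Step 1: cell (2,3)='F' (+6 fires, +2 burnt)
  -> target ignites at step 1
Step 2: cell (2,3)='.' (+6 fires, +6 burnt)
Step 3: cell (2,3)='.' (+5 fires, +6 burnt)
Step 4: cell (2,3)='.' (+3 fires, +5 burnt)
Step 5: cell (2,3)='.' (+3 fires, +3 burnt)
Step 6: cell (2,3)='.' (+1 fires, +3 burnt)
Step 7: cell (2,3)='.' (+0 fires, +1 burnt)
  fire out at step 7

1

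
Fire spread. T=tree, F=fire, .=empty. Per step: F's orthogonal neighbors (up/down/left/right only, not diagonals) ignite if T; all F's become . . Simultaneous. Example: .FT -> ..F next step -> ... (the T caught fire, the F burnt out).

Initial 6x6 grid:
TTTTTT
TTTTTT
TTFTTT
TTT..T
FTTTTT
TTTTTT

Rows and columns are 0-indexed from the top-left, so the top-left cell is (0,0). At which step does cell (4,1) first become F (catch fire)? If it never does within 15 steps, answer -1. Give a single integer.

Step 1: cell (4,1)='F' (+7 fires, +2 burnt)
  -> target ignites at step 1
Step 2: cell (4,1)='.' (+8 fires, +7 burnt)
Step 3: cell (4,1)='.' (+7 fires, +8 burnt)
Step 4: cell (4,1)='.' (+6 fires, +7 burnt)
Step 5: cell (4,1)='.' (+3 fires, +6 burnt)
Step 6: cell (4,1)='.' (+1 fires, +3 burnt)
Step 7: cell (4,1)='.' (+0 fires, +1 burnt)
  fire out at step 7

1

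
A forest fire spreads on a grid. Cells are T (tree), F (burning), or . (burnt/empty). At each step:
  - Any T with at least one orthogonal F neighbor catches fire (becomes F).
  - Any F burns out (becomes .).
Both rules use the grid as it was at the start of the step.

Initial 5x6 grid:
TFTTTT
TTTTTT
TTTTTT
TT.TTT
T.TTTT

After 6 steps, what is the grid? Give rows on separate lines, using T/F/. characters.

Step 1: 3 trees catch fire, 1 burn out
  F.FTTT
  TFTTTT
  TTTTTT
  TT.TTT
  T.TTTT
Step 2: 4 trees catch fire, 3 burn out
  ...FTT
  F.FTTT
  TFTTTT
  TT.TTT
  T.TTTT
Step 3: 5 trees catch fire, 4 burn out
  ....FT
  ...FTT
  F.FTTT
  TF.TTT
  T.TTTT
Step 4: 4 trees catch fire, 5 burn out
  .....F
  ....FT
  ...FTT
  F..TTT
  T.TTTT
Step 5: 4 trees catch fire, 4 burn out
  ......
  .....F
  ....FT
  ...FTT
  F.TTTT
Step 6: 3 trees catch fire, 4 burn out
  ......
  ......
  .....F
  ....FT
  ..TFTT

......
......
.....F
....FT
..TFTT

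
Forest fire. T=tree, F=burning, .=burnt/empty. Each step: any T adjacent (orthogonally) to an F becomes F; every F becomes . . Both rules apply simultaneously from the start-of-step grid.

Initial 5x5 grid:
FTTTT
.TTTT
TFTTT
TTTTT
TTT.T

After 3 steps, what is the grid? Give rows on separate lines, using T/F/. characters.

Step 1: 5 trees catch fire, 2 burn out
  .FTTT
  .FTTT
  F.FTT
  TFTTT
  TTT.T
Step 2: 6 trees catch fire, 5 burn out
  ..FTT
  ..FTT
  ...FT
  F.FTT
  TFT.T
Step 3: 6 trees catch fire, 6 burn out
  ...FT
  ...FT
  ....F
  ...FT
  F.F.T

...FT
...FT
....F
...FT
F.F.T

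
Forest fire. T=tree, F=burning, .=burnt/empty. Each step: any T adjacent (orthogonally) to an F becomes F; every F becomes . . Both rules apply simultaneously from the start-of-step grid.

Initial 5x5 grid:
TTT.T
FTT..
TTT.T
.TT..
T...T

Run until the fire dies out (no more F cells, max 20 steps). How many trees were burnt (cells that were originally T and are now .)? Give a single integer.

Answer: 10

Derivation:
Step 1: +3 fires, +1 burnt (F count now 3)
Step 2: +3 fires, +3 burnt (F count now 3)
Step 3: +3 fires, +3 burnt (F count now 3)
Step 4: +1 fires, +3 burnt (F count now 1)
Step 5: +0 fires, +1 burnt (F count now 0)
Fire out after step 5
Initially T: 14, now '.': 21
Total burnt (originally-T cells now '.'): 10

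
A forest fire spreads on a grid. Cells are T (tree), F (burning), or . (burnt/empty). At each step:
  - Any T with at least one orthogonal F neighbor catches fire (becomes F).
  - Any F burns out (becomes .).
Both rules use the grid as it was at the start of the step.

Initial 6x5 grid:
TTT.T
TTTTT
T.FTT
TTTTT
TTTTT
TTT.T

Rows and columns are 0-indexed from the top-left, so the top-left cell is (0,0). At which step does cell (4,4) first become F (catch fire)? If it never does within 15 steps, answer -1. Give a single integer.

Step 1: cell (4,4)='T' (+3 fires, +1 burnt)
Step 2: cell (4,4)='T' (+7 fires, +3 burnt)
Step 3: cell (4,4)='T' (+8 fires, +7 burnt)
Step 4: cell (4,4)='F' (+6 fires, +8 burnt)
  -> target ignites at step 4
Step 5: cell (4,4)='.' (+2 fires, +6 burnt)
Step 6: cell (4,4)='.' (+0 fires, +2 burnt)
  fire out at step 6

4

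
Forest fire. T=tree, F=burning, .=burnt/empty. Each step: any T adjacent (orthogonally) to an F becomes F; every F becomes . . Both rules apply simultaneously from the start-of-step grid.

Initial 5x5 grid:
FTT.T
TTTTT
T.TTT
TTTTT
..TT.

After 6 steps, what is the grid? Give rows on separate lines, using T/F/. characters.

Step 1: 2 trees catch fire, 1 burn out
  .FT.T
  FTTTT
  T.TTT
  TTTTT
  ..TT.
Step 2: 3 trees catch fire, 2 burn out
  ..F.T
  .FTTT
  F.TTT
  TTTTT
  ..TT.
Step 3: 2 trees catch fire, 3 burn out
  ....T
  ..FTT
  ..TTT
  FTTTT
  ..TT.
Step 4: 3 trees catch fire, 2 burn out
  ....T
  ...FT
  ..FTT
  .FTTT
  ..TT.
Step 5: 3 trees catch fire, 3 burn out
  ....T
  ....F
  ...FT
  ..FTT
  ..TT.
Step 6: 4 trees catch fire, 3 burn out
  ....F
  .....
  ....F
  ...FT
  ..FT.

....F
.....
....F
...FT
..FT.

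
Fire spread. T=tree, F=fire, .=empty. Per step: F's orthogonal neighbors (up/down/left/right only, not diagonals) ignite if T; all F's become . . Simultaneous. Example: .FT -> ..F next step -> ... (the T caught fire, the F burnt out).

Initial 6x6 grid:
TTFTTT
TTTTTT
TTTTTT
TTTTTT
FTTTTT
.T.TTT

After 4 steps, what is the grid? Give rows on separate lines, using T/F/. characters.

Step 1: 5 trees catch fire, 2 burn out
  TF.FTT
  TTFTTT
  TTTTTT
  FTTTTT
  .FTTTT
  .T.TTT
Step 2: 9 trees catch fire, 5 burn out
  F...FT
  TF.FTT
  FTFTTT
  .FTTTT
  ..FTTT
  .F.TTT
Step 3: 7 trees catch fire, 9 burn out
  .....F
  F...FT
  .F.FTT
  ..FTTT
  ...FTT
  ...TTT
Step 4: 5 trees catch fire, 7 burn out
  ......
  .....F
  ....FT
  ...FTT
  ....FT
  ...FTT

......
.....F
....FT
...FTT
....FT
...FTT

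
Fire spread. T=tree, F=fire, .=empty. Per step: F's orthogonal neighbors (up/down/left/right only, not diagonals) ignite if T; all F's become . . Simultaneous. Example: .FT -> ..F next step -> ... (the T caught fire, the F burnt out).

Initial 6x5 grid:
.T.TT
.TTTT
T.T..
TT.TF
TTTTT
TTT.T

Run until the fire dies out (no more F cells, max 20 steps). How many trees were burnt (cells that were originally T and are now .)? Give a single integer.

Answer: 13

Derivation:
Step 1: +2 fires, +1 burnt (F count now 2)
Step 2: +2 fires, +2 burnt (F count now 2)
Step 3: +1 fires, +2 burnt (F count now 1)
Step 4: +2 fires, +1 burnt (F count now 2)
Step 5: +3 fires, +2 burnt (F count now 3)
Step 6: +2 fires, +3 burnt (F count now 2)
Step 7: +1 fires, +2 burnt (F count now 1)
Step 8: +0 fires, +1 burnt (F count now 0)
Fire out after step 8
Initially T: 21, now '.': 22
Total burnt (originally-T cells now '.'): 13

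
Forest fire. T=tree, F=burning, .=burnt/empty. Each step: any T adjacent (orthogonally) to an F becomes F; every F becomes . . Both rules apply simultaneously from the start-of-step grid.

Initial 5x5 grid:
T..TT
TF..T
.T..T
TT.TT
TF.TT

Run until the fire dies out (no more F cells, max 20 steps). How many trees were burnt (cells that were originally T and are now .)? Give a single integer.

Step 1: +4 fires, +2 burnt (F count now 4)
Step 2: +2 fires, +4 burnt (F count now 2)
Step 3: +0 fires, +2 burnt (F count now 0)
Fire out after step 3
Initially T: 14, now '.': 17
Total burnt (originally-T cells now '.'): 6

Answer: 6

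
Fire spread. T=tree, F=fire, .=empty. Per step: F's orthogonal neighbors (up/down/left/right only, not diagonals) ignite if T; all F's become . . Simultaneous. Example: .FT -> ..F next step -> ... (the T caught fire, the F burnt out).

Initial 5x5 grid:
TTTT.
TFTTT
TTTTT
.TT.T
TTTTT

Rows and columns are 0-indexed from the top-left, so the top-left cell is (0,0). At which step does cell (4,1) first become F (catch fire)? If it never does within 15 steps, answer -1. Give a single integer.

Step 1: cell (4,1)='T' (+4 fires, +1 burnt)
Step 2: cell (4,1)='T' (+6 fires, +4 burnt)
Step 3: cell (4,1)='F' (+5 fires, +6 burnt)
  -> target ignites at step 3
Step 4: cell (4,1)='.' (+3 fires, +5 burnt)
Step 5: cell (4,1)='.' (+2 fires, +3 burnt)
Step 6: cell (4,1)='.' (+1 fires, +2 burnt)
Step 7: cell (4,1)='.' (+0 fires, +1 burnt)
  fire out at step 7

3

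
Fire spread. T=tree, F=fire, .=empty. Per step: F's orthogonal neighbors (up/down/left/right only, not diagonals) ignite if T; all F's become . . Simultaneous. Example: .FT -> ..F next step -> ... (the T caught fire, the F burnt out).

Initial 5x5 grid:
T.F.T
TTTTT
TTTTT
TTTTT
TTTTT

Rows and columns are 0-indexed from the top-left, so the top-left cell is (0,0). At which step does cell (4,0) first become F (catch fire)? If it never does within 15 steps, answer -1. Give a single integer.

Step 1: cell (4,0)='T' (+1 fires, +1 burnt)
Step 2: cell (4,0)='T' (+3 fires, +1 burnt)
Step 3: cell (4,0)='T' (+5 fires, +3 burnt)
Step 4: cell (4,0)='T' (+7 fires, +5 burnt)
Step 5: cell (4,0)='T' (+4 fires, +7 burnt)
Step 6: cell (4,0)='F' (+2 fires, +4 burnt)
  -> target ignites at step 6
Step 7: cell (4,0)='.' (+0 fires, +2 burnt)
  fire out at step 7

6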